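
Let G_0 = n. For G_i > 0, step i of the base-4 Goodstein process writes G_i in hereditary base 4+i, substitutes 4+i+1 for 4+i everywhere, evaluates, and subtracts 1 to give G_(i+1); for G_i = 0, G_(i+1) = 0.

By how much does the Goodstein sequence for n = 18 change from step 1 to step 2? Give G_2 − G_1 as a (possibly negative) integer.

10

18 —HB4→ 4^2 + 2 —bump→ 5^2 + 2 = 27 —(−1)→ 26
26 —HB5→ 5^2 + 1 —bump→ 6^2 + 1 = 37 —(−1)→ 36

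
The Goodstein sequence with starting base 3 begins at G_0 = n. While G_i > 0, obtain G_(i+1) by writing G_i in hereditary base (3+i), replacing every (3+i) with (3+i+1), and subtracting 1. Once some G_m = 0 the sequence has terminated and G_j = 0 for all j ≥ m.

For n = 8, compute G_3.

11

G_0=8  [base 3] 2·3 + 2  →[3↦4]→  2·4 + 2 = 10  −1 ⇒ G_1=9
G_1=9  [base 4] 2·4 + 1  →[4↦5]→  2·5 + 1 = 11  −1 ⇒ G_2=10
G_2=10  [base 5] 2·5  →[5↦6]→  2·6 = 12  −1 ⇒ G_3=11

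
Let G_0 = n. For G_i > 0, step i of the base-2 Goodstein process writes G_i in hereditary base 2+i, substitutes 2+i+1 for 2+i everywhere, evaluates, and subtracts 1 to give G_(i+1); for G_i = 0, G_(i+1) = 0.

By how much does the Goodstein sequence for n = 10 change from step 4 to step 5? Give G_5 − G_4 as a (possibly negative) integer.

(0) 10|_2 = 2^(2 + 1) + 2 ↦ 3^(3 + 1) + 3|_3 = 84 ⇒ 83
(1) 83|_3 = 3^(3 + 1) + 2 ↦ 4^(4 + 1) + 2|_4 = 1026 ⇒ 1025
(2) 1025|_4 = 4^(4 + 1) + 1 ↦ 5^(5 + 1) + 1|_5 = 15626 ⇒ 15625
(3) 15625|_5 = 5^(5 + 1) ↦ 6^(6 + 1)|_6 = 279936 ⇒ 279935
(4) 279935|_6 = 5·6^6 + 5·6^5 + 5·6^4 + 5·6^3 + 5·6^2 + 5·6 + 5 ↦ 5·7^7 + 5·7^5 + 5·7^4 + 5·7^3 + 5·7^2 + 5·7 + 5|_7 = 4215755 ⇒ 4215754

3935819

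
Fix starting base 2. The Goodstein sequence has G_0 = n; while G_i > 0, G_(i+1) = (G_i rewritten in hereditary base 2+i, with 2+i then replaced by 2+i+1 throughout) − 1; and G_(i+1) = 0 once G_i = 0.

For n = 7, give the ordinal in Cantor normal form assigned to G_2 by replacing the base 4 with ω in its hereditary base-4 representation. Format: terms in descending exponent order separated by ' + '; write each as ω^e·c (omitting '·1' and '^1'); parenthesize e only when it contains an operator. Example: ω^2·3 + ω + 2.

i=0: 7 = 2^2 + 2 + 1 (b=2); 2→3: 3^3 + 3 + 1 = 31; 31−1 = 30
i=1: 30 = 3^3 + 3 (b=3); 3→4: 4^4 + 4 = 260; 260−1 = 259
i=2: 259 = 4^4 + 3 (b=4); 4→5: 5^5 + 3 = 3128; 3128−1 = 3127

ω^ω + 3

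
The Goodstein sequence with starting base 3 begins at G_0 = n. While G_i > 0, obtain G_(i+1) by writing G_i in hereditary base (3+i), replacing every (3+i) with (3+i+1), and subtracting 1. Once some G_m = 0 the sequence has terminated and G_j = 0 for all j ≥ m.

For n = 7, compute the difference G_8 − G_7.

(0) 7|_3 = 2·3 + 1 ↦ 2·4 + 1|_4 = 9 ⇒ 8
(1) 8|_4 = 2·4 ↦ 2·5|_5 = 10 ⇒ 9
(2) 9|_5 = 5 + 4 ↦ 6 + 4|_6 = 10 ⇒ 9
(3) 9|_6 = 6 + 3 ↦ 7 + 3|_7 = 10 ⇒ 9
(4) 9|_7 = 7 + 2 ↦ 8 + 2|_8 = 10 ⇒ 9
(5) 9|_8 = 8 + 1 ↦ 9 + 1|_9 = 10 ⇒ 9
(6) 9|_9 = 9 ↦ 10|_10 = 10 ⇒ 9
(7) 9|_10 = 9 ↦ 9|_11 = 9 ⇒ 8

-1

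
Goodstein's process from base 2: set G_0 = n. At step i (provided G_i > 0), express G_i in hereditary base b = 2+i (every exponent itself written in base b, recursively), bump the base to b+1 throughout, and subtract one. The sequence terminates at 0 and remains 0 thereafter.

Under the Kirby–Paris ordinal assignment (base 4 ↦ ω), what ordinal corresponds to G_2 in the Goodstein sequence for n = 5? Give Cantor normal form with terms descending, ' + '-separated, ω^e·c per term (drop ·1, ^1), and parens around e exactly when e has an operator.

ω^3·3 + ω^2·3 + ω·3 + 3

step 0: 5 = 2^2 + 1; sub 3 for 2: 3^3 + 1; = 28; G_1 = 28−1 = 27
step 1: 27 = 3^3; sub 4 for 3: 4^4; = 256; G_2 = 256−1 = 255
step 2: 255 = 3·4^3 + 3·4^2 + 3·4 + 3; sub 5 for 4: 3·5^3 + 3·5^2 + 3·5 + 3; = 468; G_3 = 468−1 = 467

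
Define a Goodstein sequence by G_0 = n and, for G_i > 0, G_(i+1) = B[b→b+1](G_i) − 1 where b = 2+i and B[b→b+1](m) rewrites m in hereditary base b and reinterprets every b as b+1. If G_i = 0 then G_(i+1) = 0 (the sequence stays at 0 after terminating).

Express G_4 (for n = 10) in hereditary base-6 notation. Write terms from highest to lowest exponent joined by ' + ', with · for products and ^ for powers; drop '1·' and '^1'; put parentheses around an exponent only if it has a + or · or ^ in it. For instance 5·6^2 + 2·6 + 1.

G_0=10  [base 2] 2^(2 + 1) + 2  →[2↦3]→  3^(3 + 1) + 3 = 84  −1 ⇒ G_1=83
G_1=83  [base 3] 3^(3 + 1) + 2  →[3↦4]→  4^(4 + 1) + 2 = 1026  −1 ⇒ G_2=1025
G_2=1025  [base 4] 4^(4 + 1) + 1  →[4↦5]→  5^(5 + 1) + 1 = 15626  −1 ⇒ G_3=15625
G_3=15625  [base 5] 5^(5 + 1)  →[5↦6]→  6^(6 + 1) = 279936  −1 ⇒ G_4=279935
G_4=279935  [base 6] 5·6^6 + 5·6^5 + 5·6^4 + 5·6^3 + 5·6^2 + 5·6 + 5  →[6↦7]→  5·7^7 + 5·7^5 + 5·7^4 + 5·7^3 + 5·7^2 + 5·7 + 5 = 4215755  −1 ⇒ G_5=4215754

5·6^6 + 5·6^5 + 5·6^4 + 5·6^3 + 5·6^2 + 5·6 + 5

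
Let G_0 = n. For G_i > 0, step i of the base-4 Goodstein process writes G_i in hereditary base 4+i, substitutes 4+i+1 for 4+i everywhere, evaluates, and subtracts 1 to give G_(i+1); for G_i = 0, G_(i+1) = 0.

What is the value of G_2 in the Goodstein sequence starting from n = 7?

step 0: 7 = 4 + 3; sub 5 for 4: 5 + 3; = 8; G_1 = 8−1 = 7
step 1: 7 = 5 + 2; sub 6 for 5: 6 + 2; = 8; G_2 = 8−1 = 7
step 2: 7 = 6 + 1; sub 7 for 6: 7 + 1; = 8; G_3 = 8−1 = 7

7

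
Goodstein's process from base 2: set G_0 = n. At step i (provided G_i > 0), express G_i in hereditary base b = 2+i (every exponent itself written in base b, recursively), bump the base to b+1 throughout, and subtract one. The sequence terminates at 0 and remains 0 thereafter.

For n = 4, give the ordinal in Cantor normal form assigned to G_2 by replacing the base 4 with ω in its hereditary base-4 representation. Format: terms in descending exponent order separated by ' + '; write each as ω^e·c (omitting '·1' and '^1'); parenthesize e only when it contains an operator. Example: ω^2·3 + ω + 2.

ω^2·2 + ω·2 + 1

G_0 = 4. HB_2(4) = 2^2. Bump = 27. G_1 = 26.
G_1 = 26. HB_3(26) = 2·3^2 + 2·3 + 2. Bump = 42. G_2 = 41.
G_2 = 41. HB_4(41) = 2·4^2 + 2·4 + 1. Bump = 61. G_3 = 60.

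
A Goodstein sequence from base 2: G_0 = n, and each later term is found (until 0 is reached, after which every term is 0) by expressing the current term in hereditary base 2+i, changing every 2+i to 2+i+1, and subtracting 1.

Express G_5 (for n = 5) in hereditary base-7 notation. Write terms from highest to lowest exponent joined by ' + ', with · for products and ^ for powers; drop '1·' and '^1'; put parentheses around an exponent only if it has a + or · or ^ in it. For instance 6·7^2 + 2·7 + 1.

3·7^3 + 3·7^2 + 3·7

(0) 5|_2 = 2^2 + 1 ↦ 3^3 + 1|_3 = 28 ⇒ 27
(1) 27|_3 = 3^3 ↦ 4^4|_4 = 256 ⇒ 255
(2) 255|_4 = 3·4^3 + 3·4^2 + 3·4 + 3 ↦ 3·5^3 + 3·5^2 + 3·5 + 3|_5 = 468 ⇒ 467
(3) 467|_5 = 3·5^3 + 3·5^2 + 3·5 + 2 ↦ 3·6^3 + 3·6^2 + 3·6 + 2|_6 = 776 ⇒ 775
(4) 775|_6 = 3·6^3 + 3·6^2 + 3·6 + 1 ↦ 3·7^3 + 3·7^2 + 3·7 + 1|_7 = 1198 ⇒ 1197
(5) 1197|_7 = 3·7^3 + 3·7^2 + 3·7 ↦ 3·8^3 + 3·8^2 + 3·8|_8 = 1752 ⇒ 1751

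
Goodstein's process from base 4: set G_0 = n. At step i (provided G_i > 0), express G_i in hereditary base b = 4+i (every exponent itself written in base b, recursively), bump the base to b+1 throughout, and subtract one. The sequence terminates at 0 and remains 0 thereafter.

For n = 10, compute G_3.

13

(0) 10|_4 = 2·4 + 2 ↦ 2·5 + 2|_5 = 12 ⇒ 11
(1) 11|_5 = 2·5 + 1 ↦ 2·6 + 1|_6 = 13 ⇒ 12
(2) 12|_6 = 2·6 ↦ 2·7|_7 = 14 ⇒ 13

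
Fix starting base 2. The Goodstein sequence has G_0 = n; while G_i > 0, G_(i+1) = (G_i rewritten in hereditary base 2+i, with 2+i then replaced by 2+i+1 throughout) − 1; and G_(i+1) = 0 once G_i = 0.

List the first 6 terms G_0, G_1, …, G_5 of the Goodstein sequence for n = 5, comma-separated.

5, 27, 255, 467, 775, 1197

G_0 = 5. HB_2(5) = 2^2 + 1. Bump = 28. G_1 = 27.
G_1 = 27. HB_3(27) = 3^3. Bump = 256. G_2 = 255.
G_2 = 255. HB_4(255) = 3·4^3 + 3·4^2 + 3·4 + 3. Bump = 468. G_3 = 467.
G_3 = 467. HB_5(467) = 3·5^3 + 3·5^2 + 3·5 + 2. Bump = 776. G_4 = 775.
G_4 = 775. HB_6(775) = 3·6^3 + 3·6^2 + 3·6 + 1. Bump = 1198. G_5 = 1197.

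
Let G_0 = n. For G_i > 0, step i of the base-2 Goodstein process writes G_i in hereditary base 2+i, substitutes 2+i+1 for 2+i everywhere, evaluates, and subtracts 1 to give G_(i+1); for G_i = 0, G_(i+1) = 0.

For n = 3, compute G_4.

1

step 0: 3 = 2 + 1; sub 3 for 2: 3 + 1; = 4; G_1 = 4−1 = 3
step 1: 3 = 3; sub 4 for 3: 4; = 4; G_2 = 4−1 = 3
step 2: 3 = 3; sub 5 for 4: 3; = 3; G_3 = 3−1 = 2
step 3: 2 = 2; sub 6 for 5: 2; = 2; G_4 = 2−1 = 1
step 4: 1 = 1; sub 7 for 6: 1; = 1; G_5 = 1−1 = 0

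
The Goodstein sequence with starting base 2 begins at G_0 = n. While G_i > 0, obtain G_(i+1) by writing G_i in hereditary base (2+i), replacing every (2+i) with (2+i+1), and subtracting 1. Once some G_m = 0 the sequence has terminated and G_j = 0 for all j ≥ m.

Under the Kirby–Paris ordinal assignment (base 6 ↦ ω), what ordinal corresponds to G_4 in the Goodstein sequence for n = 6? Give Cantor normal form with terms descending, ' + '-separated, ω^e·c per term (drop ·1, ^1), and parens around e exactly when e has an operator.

6 —HB2→ 2^2 + 2 —bump→ 3^3 + 3 = 30 —(−1)→ 29
29 —HB3→ 3^3 + 2 —bump→ 4^4 + 2 = 258 —(−1)→ 257
257 —HB4→ 4^4 + 1 —bump→ 5^5 + 1 = 3126 —(−1)→ 3125
3125 —HB5→ 5^5 —bump→ 6^6 = 46656 —(−1)→ 46655
46655 —HB6→ 5·6^5 + 5·6^4 + 5·6^3 + 5·6^2 + 5·6 + 5 —bump→ 5·7^5 + 5·7^4 + 5·7^3 + 5·7^2 + 5·7 + 5 = 98040 —(−1)→ 98039

ω^5·5 + ω^4·5 + ω^3·5 + ω^2·5 + ω·5 + 5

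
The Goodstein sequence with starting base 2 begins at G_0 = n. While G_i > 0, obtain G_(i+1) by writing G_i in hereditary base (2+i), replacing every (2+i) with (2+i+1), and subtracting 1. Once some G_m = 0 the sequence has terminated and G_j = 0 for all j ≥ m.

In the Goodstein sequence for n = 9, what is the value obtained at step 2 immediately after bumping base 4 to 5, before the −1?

9843

base 2: 9 = 2^(2 + 1) + 1; at 3: 3^(3 + 1) + 1 = 82; next = 81
base 3: 81 = 3^(3 + 1); at 4: 4^(4 + 1) = 1024; next = 1023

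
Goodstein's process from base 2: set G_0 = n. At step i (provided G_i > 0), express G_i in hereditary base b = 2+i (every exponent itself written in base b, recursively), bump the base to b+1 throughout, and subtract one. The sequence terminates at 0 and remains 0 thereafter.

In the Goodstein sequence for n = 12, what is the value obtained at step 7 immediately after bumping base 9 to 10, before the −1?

12 —HB2→ 2^(2 + 1) + 2^2 —bump→ 3^(3 + 1) + 3^3 = 108 —(−1)→ 107
107 —HB3→ 3^(3 + 1) + 2·3^2 + 2·3 + 2 —bump→ 4^(4 + 1) + 2·4^2 + 2·4 + 2 = 1066 —(−1)→ 1065
1065 —HB4→ 4^(4 + 1) + 2·4^2 + 2·4 + 1 —bump→ 5^(5 + 1) + 2·5^2 + 2·5 + 1 = 15686 —(−1)→ 15685
15685 —HB5→ 5^(5 + 1) + 2·5^2 + 2·5 —bump→ 6^(6 + 1) + 2·6^2 + 2·6 = 280020 —(−1)→ 280019
280019 —HB6→ 6^(6 + 1) + 2·6^2 + 6 + 5 —bump→ 7^(7 + 1) + 2·7^2 + 7 + 5 = 5764911 —(−1)→ 5764910
5764910 —HB7→ 7^(7 + 1) + 2·7^2 + 7 + 4 —bump→ 8^(8 + 1) + 2·8^2 + 8 + 4 = 134217868 —(−1)→ 134217867
134217867 —HB8→ 8^(8 + 1) + 2·8^2 + 8 + 3 —bump→ 9^(9 + 1) + 2·9^2 + 9 + 3 = 3486784575 —(−1)→ 3486784574
3486784574 —HB9→ 9^(9 + 1) + 2·9^2 + 9 + 2 —bump→ 10^(10 + 1) + 2·10^2 + 10 + 2 = 100000000212 —(−1)→ 100000000211

100000000212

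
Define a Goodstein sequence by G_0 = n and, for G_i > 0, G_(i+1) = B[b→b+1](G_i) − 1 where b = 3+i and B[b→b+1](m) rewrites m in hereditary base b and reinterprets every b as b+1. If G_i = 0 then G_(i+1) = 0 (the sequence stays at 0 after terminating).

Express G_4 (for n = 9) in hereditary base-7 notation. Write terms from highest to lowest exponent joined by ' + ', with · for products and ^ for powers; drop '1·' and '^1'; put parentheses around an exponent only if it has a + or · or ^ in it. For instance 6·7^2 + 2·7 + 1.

G_0 = 9. HB_3(9) = 3^2. Bump = 16. G_1 = 15.
G_1 = 15. HB_4(15) = 3·4 + 3. Bump = 18. G_2 = 17.
G_2 = 17. HB_5(17) = 3·5 + 2. Bump = 20. G_3 = 19.
G_3 = 19. HB_6(19) = 3·6 + 1. Bump = 22. G_4 = 21.
G_4 = 21. HB_7(21) = 3·7. Bump = 24. G_5 = 23.

3·7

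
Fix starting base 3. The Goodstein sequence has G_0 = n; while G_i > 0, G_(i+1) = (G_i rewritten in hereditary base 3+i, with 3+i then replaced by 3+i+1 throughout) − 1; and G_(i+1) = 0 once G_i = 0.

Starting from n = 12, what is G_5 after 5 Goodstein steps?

(0) 12|_3 = 3^2 + 3 ↦ 4^2 + 4|_4 = 20 ⇒ 19
(1) 19|_4 = 4^2 + 3 ↦ 5^2 + 3|_5 = 28 ⇒ 27
(2) 27|_5 = 5^2 + 2 ↦ 6^2 + 2|_6 = 38 ⇒ 37
(3) 37|_6 = 6^2 + 1 ↦ 7^2 + 1|_7 = 50 ⇒ 49
(4) 49|_7 = 7^2 ↦ 8^2|_8 = 64 ⇒ 63
(5) 63|_8 = 7·8 + 7 ↦ 7·9 + 7|_9 = 70 ⇒ 69

63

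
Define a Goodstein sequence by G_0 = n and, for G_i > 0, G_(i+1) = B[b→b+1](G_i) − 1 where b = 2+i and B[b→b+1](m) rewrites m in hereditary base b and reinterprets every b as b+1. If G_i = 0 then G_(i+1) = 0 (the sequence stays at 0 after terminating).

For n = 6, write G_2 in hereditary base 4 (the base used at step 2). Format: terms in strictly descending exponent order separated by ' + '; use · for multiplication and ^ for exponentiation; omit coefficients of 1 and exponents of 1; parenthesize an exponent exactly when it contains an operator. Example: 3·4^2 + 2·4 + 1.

G_0=6  [base 2] 2^2 + 2  →[2↦3]→  3^3 + 3 = 30  −1 ⇒ G_1=29
G_1=29  [base 3] 3^3 + 2  →[3↦4]→  4^4 + 2 = 258  −1 ⇒ G_2=257
G_2=257  [base 4] 4^4 + 1  →[4↦5]→  5^5 + 1 = 3126  −1 ⇒ G_3=3125

4^4 + 1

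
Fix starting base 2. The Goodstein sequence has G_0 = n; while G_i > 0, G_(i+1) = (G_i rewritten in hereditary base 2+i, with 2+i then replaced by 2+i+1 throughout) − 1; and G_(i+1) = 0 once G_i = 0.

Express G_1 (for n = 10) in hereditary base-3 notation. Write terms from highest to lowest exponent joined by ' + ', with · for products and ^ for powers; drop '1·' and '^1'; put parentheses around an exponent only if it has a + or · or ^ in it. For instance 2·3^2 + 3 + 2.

3^(3 + 1) + 2

10 —HB2→ 2^(2 + 1) + 2 —bump→ 3^(3 + 1) + 3 = 84 —(−1)→ 83
83 —HB3→ 3^(3 + 1) + 2 —bump→ 4^(4 + 1) + 2 = 1026 —(−1)→ 1025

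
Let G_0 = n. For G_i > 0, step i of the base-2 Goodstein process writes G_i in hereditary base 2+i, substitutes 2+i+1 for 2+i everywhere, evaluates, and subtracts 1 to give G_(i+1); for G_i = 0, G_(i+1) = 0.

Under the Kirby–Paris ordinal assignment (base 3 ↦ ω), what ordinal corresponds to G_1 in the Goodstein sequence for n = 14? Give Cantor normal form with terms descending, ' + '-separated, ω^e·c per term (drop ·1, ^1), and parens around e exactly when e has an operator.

step 0: 14 = 2^(2 + 1) + 2^2 + 2; sub 3 for 2: 3^(3 + 1) + 3^3 + 3; = 111; G_1 = 111−1 = 110
step 1: 110 = 3^(3 + 1) + 3^3 + 2; sub 4 for 3: 4^(4 + 1) + 4^4 + 2; = 1282; G_2 = 1282−1 = 1281

ω^(ω + 1) + ω^ω + 2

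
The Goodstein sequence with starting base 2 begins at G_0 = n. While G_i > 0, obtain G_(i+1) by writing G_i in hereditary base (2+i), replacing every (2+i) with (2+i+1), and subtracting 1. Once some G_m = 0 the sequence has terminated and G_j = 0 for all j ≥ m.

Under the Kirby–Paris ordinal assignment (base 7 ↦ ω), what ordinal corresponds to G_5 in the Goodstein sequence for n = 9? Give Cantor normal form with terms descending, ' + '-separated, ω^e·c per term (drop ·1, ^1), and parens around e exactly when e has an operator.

i=0: 9 = 2^(2 + 1) + 1 (b=2); 2→3: 3^(3 + 1) + 1 = 82; 82−1 = 81
i=1: 81 = 3^(3 + 1) (b=3); 3→4: 4^(4 + 1) = 1024; 1024−1 = 1023
i=2: 1023 = 3·4^4 + 3·4^3 + 3·4^2 + 3·4 + 3 (b=4); 4→5: 3·5^5 + 3·5^3 + 3·5^2 + 3·5 + 3 = 9843; 9843−1 = 9842
i=3: 9842 = 3·5^5 + 3·5^3 + 3·5^2 + 3·5 + 2 (b=5); 5→6: 3·6^6 + 3·6^3 + 3·6^2 + 3·6 + 2 = 140744; 140744−1 = 140743
i=4: 140743 = 3·6^6 + 3·6^3 + 3·6^2 + 3·6 + 1 (b=6); 6→7: 3·7^7 + 3·7^3 + 3·7^2 + 3·7 + 1 = 2471827; 2471827−1 = 2471826
i=5: 2471826 = 3·7^7 + 3·7^3 + 3·7^2 + 3·7 (b=7); 7→8: 3·8^8 + 3·8^3 + 3·8^2 + 3·8 = 50333400; 50333400−1 = 50333399

ω^ω·3 + ω^3·3 + ω^2·3 + ω·3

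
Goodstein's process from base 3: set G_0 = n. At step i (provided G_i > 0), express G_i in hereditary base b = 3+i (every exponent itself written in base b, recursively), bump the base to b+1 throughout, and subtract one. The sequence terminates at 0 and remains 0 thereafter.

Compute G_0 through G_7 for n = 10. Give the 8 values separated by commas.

i=0: 10 = 3^2 + 1 (b=3); 3→4: 4^2 + 1 = 17; 17−1 = 16
i=1: 16 = 4^2 (b=4); 4→5: 5^2 = 25; 25−1 = 24
i=2: 24 = 4·5 + 4 (b=5); 5→6: 4·6 + 4 = 28; 28−1 = 27
i=3: 27 = 4·6 + 3 (b=6); 6→7: 4·7 + 3 = 31; 31−1 = 30
i=4: 30 = 4·7 + 2 (b=7); 7→8: 4·8 + 2 = 34; 34−1 = 33
i=5: 33 = 4·8 + 1 (b=8); 8→9: 4·9 + 1 = 37; 37−1 = 36
i=6: 36 = 4·9 (b=9); 9→10: 4·10 = 40; 40−1 = 39

10, 16, 24, 27, 30, 33, 36, 39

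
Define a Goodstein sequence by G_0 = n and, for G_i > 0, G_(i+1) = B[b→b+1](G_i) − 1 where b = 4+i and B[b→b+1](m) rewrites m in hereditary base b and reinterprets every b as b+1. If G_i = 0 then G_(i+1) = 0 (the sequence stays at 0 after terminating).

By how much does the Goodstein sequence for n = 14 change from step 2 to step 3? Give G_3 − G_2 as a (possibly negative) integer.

2

step 0: 14 = 3·4 + 2; sub 5 for 4: 3·5 + 2; = 17; G_1 = 17−1 = 16
step 1: 16 = 3·5 + 1; sub 6 for 5: 3·6 + 1; = 19; G_2 = 19−1 = 18
step 2: 18 = 3·6; sub 7 for 6: 3·7; = 21; G_3 = 21−1 = 20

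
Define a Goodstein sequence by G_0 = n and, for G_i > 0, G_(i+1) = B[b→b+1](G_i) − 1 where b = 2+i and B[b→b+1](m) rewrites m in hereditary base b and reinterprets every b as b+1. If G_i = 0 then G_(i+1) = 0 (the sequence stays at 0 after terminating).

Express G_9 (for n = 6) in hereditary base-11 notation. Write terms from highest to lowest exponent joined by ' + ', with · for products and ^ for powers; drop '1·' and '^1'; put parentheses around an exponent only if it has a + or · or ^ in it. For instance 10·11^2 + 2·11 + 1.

step 0: 6 = 2^2 + 2; sub 3 for 2: 3^3 + 3; = 30; G_1 = 30−1 = 29
step 1: 29 = 3^3 + 2; sub 4 for 3: 4^4 + 2; = 258; G_2 = 258−1 = 257
step 2: 257 = 4^4 + 1; sub 5 for 4: 5^5 + 1; = 3126; G_3 = 3126−1 = 3125
step 3: 3125 = 5^5; sub 6 for 5: 6^6; = 46656; G_4 = 46656−1 = 46655
step 4: 46655 = 5·6^5 + 5·6^4 + 5·6^3 + 5·6^2 + 5·6 + 5; sub 7 for 6: 5·7^5 + 5·7^4 + 5·7^3 + 5·7^2 + 5·7 + 5; = 98040; G_5 = 98040−1 = 98039
step 5: 98039 = 5·7^5 + 5·7^4 + 5·7^3 + 5·7^2 + 5·7 + 4; sub 8 for 7: 5·8^5 + 5·8^4 + 5·8^3 + 5·8^2 + 5·8 + 4; = 187244; G_6 = 187244−1 = 187243
step 6: 187243 = 5·8^5 + 5·8^4 + 5·8^3 + 5·8^2 + 5·8 + 3; sub 9 for 8: 5·9^5 + 5·9^4 + 5·9^3 + 5·9^2 + 5·9 + 3; = 332148; G_7 = 332148−1 = 332147
step 7: 332147 = 5·9^5 + 5·9^4 + 5·9^3 + 5·9^2 + 5·9 + 2; sub 10 for 9: 5·10^5 + 5·10^4 + 5·10^3 + 5·10^2 + 5·10 + 2; = 555552; G_8 = 555552−1 = 555551
step 8: 555551 = 5·10^5 + 5·10^4 + 5·10^3 + 5·10^2 + 5·10 + 1; sub 11 for 10: 5·11^5 + 5·11^4 + 5·11^3 + 5·11^2 + 5·11 + 1; = 885776; G_9 = 885776−1 = 885775

5·11^5 + 5·11^4 + 5·11^3 + 5·11^2 + 5·11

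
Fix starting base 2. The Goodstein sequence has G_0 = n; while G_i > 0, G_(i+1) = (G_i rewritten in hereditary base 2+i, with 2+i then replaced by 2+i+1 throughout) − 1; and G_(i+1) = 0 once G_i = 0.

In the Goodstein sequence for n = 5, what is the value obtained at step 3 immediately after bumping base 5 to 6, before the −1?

776

5 —HB2→ 2^2 + 1 —bump→ 3^3 + 1 = 28 —(−1)→ 27
27 —HB3→ 3^3 —bump→ 4^4 = 256 —(−1)→ 255
255 —HB4→ 3·4^3 + 3·4^2 + 3·4 + 3 —bump→ 3·5^3 + 3·5^2 + 3·5 + 3 = 468 —(−1)→ 467
467 —HB5→ 3·5^3 + 3·5^2 + 3·5 + 2 —bump→ 3·6^3 + 3·6^2 + 3·6 + 2 = 776 —(−1)→ 775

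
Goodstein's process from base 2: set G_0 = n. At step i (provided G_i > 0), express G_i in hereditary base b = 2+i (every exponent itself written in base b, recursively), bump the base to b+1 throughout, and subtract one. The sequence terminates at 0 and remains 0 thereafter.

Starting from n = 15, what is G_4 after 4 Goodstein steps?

326593

G_0 = 15. HB_2(15) = 2^(2 + 1) + 2^2 + 2 + 1. Bump = 112. G_1 = 111.
G_1 = 111. HB_3(111) = 3^(3 + 1) + 3^3 + 3. Bump = 1284. G_2 = 1283.
G_2 = 1283. HB_4(1283) = 4^(4 + 1) + 4^4 + 3. Bump = 18753. G_3 = 18752.
G_3 = 18752. HB_5(18752) = 5^(5 + 1) + 5^5 + 2. Bump = 326594. G_4 = 326593.
G_4 = 326593. HB_6(326593) = 6^(6 + 1) + 6^6 + 1. Bump = 6588345. G_5 = 6588344.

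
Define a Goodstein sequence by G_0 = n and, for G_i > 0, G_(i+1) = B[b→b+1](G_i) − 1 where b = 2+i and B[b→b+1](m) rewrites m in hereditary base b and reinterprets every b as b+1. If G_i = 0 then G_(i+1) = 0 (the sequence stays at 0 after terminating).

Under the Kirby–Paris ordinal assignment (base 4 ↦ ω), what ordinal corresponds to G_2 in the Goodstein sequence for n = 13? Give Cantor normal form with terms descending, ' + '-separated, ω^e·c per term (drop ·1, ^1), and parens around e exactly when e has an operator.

ω^(ω + 1) + ω^3·3 + ω^2·3 + ω·3 + 3

base 2: 13 = 2^(2 + 1) + 2^2 + 1; at 3: 3^(3 + 1) + 3^3 + 1 = 109; next = 108
base 3: 108 = 3^(3 + 1) + 3^3; at 4: 4^(4 + 1) + 4^4 = 1280; next = 1279
base 4: 1279 = 4^(4 + 1) + 3·4^3 + 3·4^2 + 3·4 + 3; at 5: 5^(5 + 1) + 3·5^3 + 3·5^2 + 3·5 + 3 = 16093; next = 16092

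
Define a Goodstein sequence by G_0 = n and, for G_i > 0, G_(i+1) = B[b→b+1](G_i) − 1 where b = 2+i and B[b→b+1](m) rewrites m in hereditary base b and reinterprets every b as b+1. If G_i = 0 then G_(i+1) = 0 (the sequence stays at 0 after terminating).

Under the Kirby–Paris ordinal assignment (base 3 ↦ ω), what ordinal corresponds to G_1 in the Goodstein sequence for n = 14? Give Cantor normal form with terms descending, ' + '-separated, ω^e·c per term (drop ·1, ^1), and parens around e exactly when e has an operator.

ω^(ω + 1) + ω^ω + 2

i=0: 14 = 2^(2 + 1) + 2^2 + 2 (b=2); 2→3: 3^(3 + 1) + 3^3 + 3 = 111; 111−1 = 110
i=1: 110 = 3^(3 + 1) + 3^3 + 2 (b=3); 3→4: 4^(4 + 1) + 4^4 + 2 = 1282; 1282−1 = 1281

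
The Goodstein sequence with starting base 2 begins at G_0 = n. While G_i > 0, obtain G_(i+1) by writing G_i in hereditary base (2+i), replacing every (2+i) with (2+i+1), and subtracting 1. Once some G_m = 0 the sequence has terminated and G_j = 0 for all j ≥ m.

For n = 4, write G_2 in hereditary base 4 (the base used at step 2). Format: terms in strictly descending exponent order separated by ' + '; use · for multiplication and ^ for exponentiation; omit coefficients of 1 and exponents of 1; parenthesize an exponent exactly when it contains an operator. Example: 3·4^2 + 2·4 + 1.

G_0 = 4. HB_2(4) = 2^2. Bump = 27. G_1 = 26.
G_1 = 26. HB_3(26) = 2·3^2 + 2·3 + 2. Bump = 42. G_2 = 41.

2·4^2 + 2·4 + 1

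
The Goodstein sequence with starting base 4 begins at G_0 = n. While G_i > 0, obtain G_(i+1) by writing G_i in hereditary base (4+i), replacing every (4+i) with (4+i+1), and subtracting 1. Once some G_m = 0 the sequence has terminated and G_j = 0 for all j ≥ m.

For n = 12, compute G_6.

19

step 0: 12 = 3·4; sub 5 for 4: 3·5; = 15; G_1 = 15−1 = 14
step 1: 14 = 2·5 + 4; sub 6 for 5: 2·6 + 4; = 16; G_2 = 16−1 = 15
step 2: 15 = 2·6 + 3; sub 7 for 6: 2·7 + 3; = 17; G_3 = 17−1 = 16
step 3: 16 = 2·7 + 2; sub 8 for 7: 2·8 + 2; = 18; G_4 = 18−1 = 17
step 4: 17 = 2·8 + 1; sub 9 for 8: 2·9 + 1; = 19; G_5 = 19−1 = 18
step 5: 18 = 2·9; sub 10 for 9: 2·10; = 20; G_6 = 20−1 = 19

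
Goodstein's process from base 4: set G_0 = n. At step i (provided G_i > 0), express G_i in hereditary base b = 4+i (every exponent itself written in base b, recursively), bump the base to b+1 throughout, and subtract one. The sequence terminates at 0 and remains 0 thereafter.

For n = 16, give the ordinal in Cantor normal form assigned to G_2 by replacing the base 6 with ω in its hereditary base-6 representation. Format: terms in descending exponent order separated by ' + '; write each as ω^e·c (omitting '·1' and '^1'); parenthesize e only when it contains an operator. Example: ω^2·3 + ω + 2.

ω·4 + 3

(0) 16|_4 = 4^2 ↦ 5^2|_5 = 25 ⇒ 24
(1) 24|_5 = 4·5 + 4 ↦ 4·6 + 4|_6 = 28 ⇒ 27
(2) 27|_6 = 4·6 + 3 ↦ 4·7 + 3|_7 = 31 ⇒ 30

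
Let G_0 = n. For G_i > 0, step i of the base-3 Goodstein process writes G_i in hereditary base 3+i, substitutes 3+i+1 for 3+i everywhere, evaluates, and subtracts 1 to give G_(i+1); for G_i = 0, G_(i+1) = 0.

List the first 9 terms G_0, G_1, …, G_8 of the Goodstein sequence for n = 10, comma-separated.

[0] 10 ≡ 3^2 + 1 (base 3). Lift 4: 17. −1: 16.
[1] 16 ≡ 4^2 (base 4). Lift 5: 25. −1: 24.
[2] 24 ≡ 4·5 + 4 (base 5). Lift 6: 28. −1: 27.
[3] 27 ≡ 4·6 + 3 (base 6). Lift 7: 31. −1: 30.
[4] 30 ≡ 4·7 + 2 (base 7). Lift 8: 34. −1: 33.
[5] 33 ≡ 4·8 + 1 (base 8). Lift 9: 37. −1: 36.
[6] 36 ≡ 4·9 (base 9). Lift 10: 40. −1: 39.
[7] 39 ≡ 3·10 + 9 (base 10). Lift 11: 42. −1: 41.

10, 16, 24, 27, 30, 33, 36, 39, 41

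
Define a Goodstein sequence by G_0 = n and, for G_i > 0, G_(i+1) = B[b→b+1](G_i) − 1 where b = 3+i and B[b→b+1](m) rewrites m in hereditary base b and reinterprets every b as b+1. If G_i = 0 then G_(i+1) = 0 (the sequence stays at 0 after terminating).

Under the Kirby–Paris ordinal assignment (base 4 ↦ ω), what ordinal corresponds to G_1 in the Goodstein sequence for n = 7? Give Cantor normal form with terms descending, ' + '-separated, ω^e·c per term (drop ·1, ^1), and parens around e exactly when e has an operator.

ω·2

base 3: 7 = 2·3 + 1; at 4: 2·4 + 1 = 9; next = 8
base 4: 8 = 2·4; at 5: 2·5 = 10; next = 9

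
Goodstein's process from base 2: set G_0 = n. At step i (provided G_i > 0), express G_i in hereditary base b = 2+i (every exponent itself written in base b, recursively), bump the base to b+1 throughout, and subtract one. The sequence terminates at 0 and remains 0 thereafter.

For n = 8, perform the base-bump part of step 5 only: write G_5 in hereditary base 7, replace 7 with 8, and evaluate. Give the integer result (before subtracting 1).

G_0=8  [base 2] 2^(2 + 1)  →[2↦3]→  3^(3 + 1) = 81  −1 ⇒ G_1=80
G_1=80  [base 3] 2·3^3 + 2·3^2 + 2·3 + 2  →[3↦4]→  2·4^4 + 2·4^2 + 2·4 + 2 = 554  −1 ⇒ G_2=553
G_2=553  [base 4] 2·4^4 + 2·4^2 + 2·4 + 1  →[4↦5]→  2·5^5 + 2·5^2 + 2·5 + 1 = 6311  −1 ⇒ G_3=6310
G_3=6310  [base 5] 2·5^5 + 2·5^2 + 2·5  →[5↦6]→  2·6^6 + 2·6^2 + 2·6 = 93396  −1 ⇒ G_4=93395
G_4=93395  [base 6] 2·6^6 + 2·6^2 + 6 + 5  →[6↦7]→  2·7^7 + 2·7^2 + 7 + 5 = 1647196  −1 ⇒ G_5=1647195

33554572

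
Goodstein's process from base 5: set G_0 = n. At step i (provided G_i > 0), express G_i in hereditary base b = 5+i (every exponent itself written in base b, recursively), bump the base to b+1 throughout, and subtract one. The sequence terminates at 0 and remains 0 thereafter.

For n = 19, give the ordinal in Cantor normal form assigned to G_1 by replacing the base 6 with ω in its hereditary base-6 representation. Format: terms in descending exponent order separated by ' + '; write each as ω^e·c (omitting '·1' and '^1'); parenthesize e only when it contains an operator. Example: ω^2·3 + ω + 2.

ω·3 + 3

[0] 19 ≡ 3·5 + 4 (base 5). Lift 6: 22. −1: 21.
[1] 21 ≡ 3·6 + 3 (base 6). Lift 7: 24. −1: 23.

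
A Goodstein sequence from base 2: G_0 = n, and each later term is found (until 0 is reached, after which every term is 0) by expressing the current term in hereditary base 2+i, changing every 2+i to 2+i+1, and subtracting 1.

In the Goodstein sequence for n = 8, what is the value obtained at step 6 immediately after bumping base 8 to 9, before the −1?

774841152

i=0: 8 = 2^(2 + 1) (b=2); 2→3: 3^(3 + 1) = 81; 81−1 = 80
i=1: 80 = 2·3^3 + 2·3^2 + 2·3 + 2 (b=3); 3→4: 2·4^4 + 2·4^2 + 2·4 + 2 = 554; 554−1 = 553
i=2: 553 = 2·4^4 + 2·4^2 + 2·4 + 1 (b=4); 4→5: 2·5^5 + 2·5^2 + 2·5 + 1 = 6311; 6311−1 = 6310
i=3: 6310 = 2·5^5 + 2·5^2 + 2·5 (b=5); 5→6: 2·6^6 + 2·6^2 + 2·6 = 93396; 93396−1 = 93395
i=4: 93395 = 2·6^6 + 2·6^2 + 6 + 5 (b=6); 6→7: 2·7^7 + 2·7^2 + 7 + 5 = 1647196; 1647196−1 = 1647195
i=5: 1647195 = 2·7^7 + 2·7^2 + 7 + 4 (b=7); 7→8: 2·8^8 + 2·8^2 + 8 + 4 = 33554572; 33554572−1 = 33554571
i=6: 33554571 = 2·8^8 + 2·8^2 + 8 + 3 (b=8); 8→9: 2·9^9 + 2·9^2 + 9 + 3 = 774841152; 774841152−1 = 774841151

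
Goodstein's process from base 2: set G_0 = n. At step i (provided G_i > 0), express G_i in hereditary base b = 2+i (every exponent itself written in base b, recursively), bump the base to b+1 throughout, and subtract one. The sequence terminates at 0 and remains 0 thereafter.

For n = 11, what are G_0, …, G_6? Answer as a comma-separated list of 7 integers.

11, 84, 1027, 15627, 279937, 5764801, 134217727

base 2: 11 = 2^(2 + 1) + 2 + 1; at 3: 3^(3 + 1) + 3 + 1 = 85; next = 84
base 3: 84 = 3^(3 + 1) + 3; at 4: 4^(4 + 1) + 4 = 1028; next = 1027
base 4: 1027 = 4^(4 + 1) + 3; at 5: 5^(5 + 1) + 3 = 15628; next = 15627
base 5: 15627 = 5^(5 + 1) + 2; at 6: 6^(6 + 1) + 2 = 279938; next = 279937
base 6: 279937 = 6^(6 + 1) + 1; at 7: 7^(7 + 1) + 1 = 5764802; next = 5764801
base 7: 5764801 = 7^(7 + 1); at 8: 8^(8 + 1) = 134217728; next = 134217727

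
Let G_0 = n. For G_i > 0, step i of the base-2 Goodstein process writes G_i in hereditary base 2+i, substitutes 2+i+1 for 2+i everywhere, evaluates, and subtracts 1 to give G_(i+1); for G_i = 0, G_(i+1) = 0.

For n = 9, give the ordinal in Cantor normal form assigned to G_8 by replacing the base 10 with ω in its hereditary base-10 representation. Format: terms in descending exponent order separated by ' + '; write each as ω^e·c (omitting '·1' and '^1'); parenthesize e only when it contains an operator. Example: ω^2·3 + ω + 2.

ω^ω·3 + ω^3·3 + ω^2·3 + ω·2 + 5

G_0=9  [base 2] 2^(2 + 1) + 1  →[2↦3]→  3^(3 + 1) + 1 = 82  −1 ⇒ G_1=81
G_1=81  [base 3] 3^(3 + 1)  →[3↦4]→  4^(4 + 1) = 1024  −1 ⇒ G_2=1023
G_2=1023  [base 4] 3·4^4 + 3·4^3 + 3·4^2 + 3·4 + 3  →[4↦5]→  3·5^5 + 3·5^3 + 3·5^2 + 3·5 + 3 = 9843  −1 ⇒ G_3=9842
G_3=9842  [base 5] 3·5^5 + 3·5^3 + 3·5^2 + 3·5 + 2  →[5↦6]→  3·6^6 + 3·6^3 + 3·6^2 + 3·6 + 2 = 140744  −1 ⇒ G_4=140743
G_4=140743  [base 6] 3·6^6 + 3·6^3 + 3·6^2 + 3·6 + 1  →[6↦7]→  3·7^7 + 3·7^3 + 3·7^2 + 3·7 + 1 = 2471827  −1 ⇒ G_5=2471826
G_5=2471826  [base 7] 3·7^7 + 3·7^3 + 3·7^2 + 3·7  →[7↦8]→  3·8^8 + 3·8^3 + 3·8^2 + 3·8 = 50333400  −1 ⇒ G_6=50333399
G_6=50333399  [base 8] 3·8^8 + 3·8^3 + 3·8^2 + 2·8 + 7  →[8↦9]→  3·9^9 + 3·9^3 + 3·9^2 + 2·9 + 7 = 1162263922  −1 ⇒ G_7=1162263921
G_7=1162263921  [base 9] 3·9^9 + 3·9^3 + 3·9^2 + 2·9 + 6  →[9↦10]→  3·10^10 + 3·10^3 + 3·10^2 + 2·10 + 6 = 30000003326  −1 ⇒ G_8=30000003325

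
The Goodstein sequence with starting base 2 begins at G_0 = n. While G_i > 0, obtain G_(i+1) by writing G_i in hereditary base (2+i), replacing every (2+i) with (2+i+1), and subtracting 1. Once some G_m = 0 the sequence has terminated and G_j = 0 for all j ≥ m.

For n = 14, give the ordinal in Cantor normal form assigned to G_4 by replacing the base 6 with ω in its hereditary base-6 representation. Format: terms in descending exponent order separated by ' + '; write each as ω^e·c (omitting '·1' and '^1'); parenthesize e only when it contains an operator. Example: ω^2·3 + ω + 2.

ω^(ω + 1) + ω^5·5 + ω^4·5 + ω^3·5 + ω^2·5 + ω·5 + 5

G_0=14  [base 2] 2^(2 + 1) + 2^2 + 2  →[2↦3]→  3^(3 + 1) + 3^3 + 3 = 111  −1 ⇒ G_1=110
G_1=110  [base 3] 3^(3 + 1) + 3^3 + 2  →[3↦4]→  4^(4 + 1) + 4^4 + 2 = 1282  −1 ⇒ G_2=1281
G_2=1281  [base 4] 4^(4 + 1) + 4^4 + 1  →[4↦5]→  5^(5 + 1) + 5^5 + 1 = 18751  −1 ⇒ G_3=18750
G_3=18750  [base 5] 5^(5 + 1) + 5^5  →[5↦6]→  6^(6 + 1) + 6^6 = 326592  −1 ⇒ G_4=326591
G_4=326591  [base 6] 6^(6 + 1) + 5·6^5 + 5·6^4 + 5·6^3 + 5·6^2 + 5·6 + 5  →[6↦7]→  7^(7 + 1) + 5·7^5 + 5·7^4 + 5·7^3 + 5·7^2 + 5·7 + 5 = 5862841  −1 ⇒ G_5=5862840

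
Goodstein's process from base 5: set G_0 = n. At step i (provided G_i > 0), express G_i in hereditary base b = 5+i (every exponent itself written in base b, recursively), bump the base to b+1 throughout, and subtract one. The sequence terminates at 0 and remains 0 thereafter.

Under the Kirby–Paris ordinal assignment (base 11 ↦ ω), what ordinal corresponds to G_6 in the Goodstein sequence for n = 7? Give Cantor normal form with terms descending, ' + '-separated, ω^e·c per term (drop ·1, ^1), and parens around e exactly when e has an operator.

4

G_0 = 7. HB_5(7) = 5 + 2. Bump = 8. G_1 = 7.
G_1 = 7. HB_6(7) = 6 + 1. Bump = 8. G_2 = 7.
G_2 = 7. HB_7(7) = 7. Bump = 8. G_3 = 7.
G_3 = 7. HB_8(7) = 7. Bump = 7. G_4 = 6.
G_4 = 6. HB_9(6) = 6. Bump = 6. G_5 = 5.
G_5 = 5. HB_10(5) = 5. Bump = 5. G_6 = 4.
G_6 = 4. HB_11(4) = 4. Bump = 4. G_7 = 3.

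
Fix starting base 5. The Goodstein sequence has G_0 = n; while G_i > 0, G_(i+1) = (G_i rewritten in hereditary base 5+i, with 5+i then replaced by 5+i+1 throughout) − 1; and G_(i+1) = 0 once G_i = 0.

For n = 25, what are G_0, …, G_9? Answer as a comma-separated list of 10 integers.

(0) 25|_5 = 5^2 ↦ 6^2|_6 = 36 ⇒ 35
(1) 35|_6 = 5·6 + 5 ↦ 5·7 + 5|_7 = 40 ⇒ 39
(2) 39|_7 = 5·7 + 4 ↦ 5·8 + 4|_8 = 44 ⇒ 43
(3) 43|_8 = 5·8 + 3 ↦ 5·9 + 3|_9 = 48 ⇒ 47
(4) 47|_9 = 5·9 + 2 ↦ 5·10 + 2|_10 = 52 ⇒ 51
(5) 51|_10 = 5·10 + 1 ↦ 5·11 + 1|_11 = 56 ⇒ 55
(6) 55|_11 = 5·11 ↦ 5·12|_12 = 60 ⇒ 59
(7) 59|_12 = 4·12 + 11 ↦ 4·13 + 11|_13 = 63 ⇒ 62
(8) 62|_13 = 4·13 + 10 ↦ 4·14 + 10|_14 = 66 ⇒ 65

25, 35, 39, 43, 47, 51, 55, 59, 62, 65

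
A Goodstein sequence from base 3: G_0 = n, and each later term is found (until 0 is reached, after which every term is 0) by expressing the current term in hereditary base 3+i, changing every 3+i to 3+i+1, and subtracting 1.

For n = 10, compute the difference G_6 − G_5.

3

step 0: 10 = 3^2 + 1; sub 4 for 3: 4^2 + 1; = 17; G_1 = 17−1 = 16
step 1: 16 = 4^2; sub 5 for 4: 5^2; = 25; G_2 = 25−1 = 24
step 2: 24 = 4·5 + 4; sub 6 for 5: 4·6 + 4; = 28; G_3 = 28−1 = 27
step 3: 27 = 4·6 + 3; sub 7 for 6: 4·7 + 3; = 31; G_4 = 31−1 = 30
step 4: 30 = 4·7 + 2; sub 8 for 7: 4·8 + 2; = 34; G_5 = 34−1 = 33
step 5: 33 = 4·8 + 1; sub 9 for 8: 4·9 + 1; = 37; G_6 = 37−1 = 36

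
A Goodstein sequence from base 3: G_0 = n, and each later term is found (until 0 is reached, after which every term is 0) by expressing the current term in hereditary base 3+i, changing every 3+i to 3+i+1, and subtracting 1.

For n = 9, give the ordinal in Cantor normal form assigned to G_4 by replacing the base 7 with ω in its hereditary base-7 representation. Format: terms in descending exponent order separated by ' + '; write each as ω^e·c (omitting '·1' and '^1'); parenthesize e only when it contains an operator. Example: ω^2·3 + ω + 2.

[0] 9 ≡ 3^2 (base 3). Lift 4: 16. −1: 15.
[1] 15 ≡ 3·4 + 3 (base 4). Lift 5: 18. −1: 17.
[2] 17 ≡ 3·5 + 2 (base 5). Lift 6: 20. −1: 19.
[3] 19 ≡ 3·6 + 1 (base 6). Lift 7: 22. −1: 21.
[4] 21 ≡ 3·7 (base 7). Lift 8: 24. −1: 23.

ω·3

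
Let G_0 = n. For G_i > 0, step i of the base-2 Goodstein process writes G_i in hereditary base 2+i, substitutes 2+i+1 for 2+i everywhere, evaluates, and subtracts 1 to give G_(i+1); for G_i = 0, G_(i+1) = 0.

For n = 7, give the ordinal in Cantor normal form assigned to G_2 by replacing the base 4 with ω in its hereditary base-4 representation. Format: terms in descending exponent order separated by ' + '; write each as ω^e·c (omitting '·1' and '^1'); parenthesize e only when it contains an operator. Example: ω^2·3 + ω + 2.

(0) 7|_2 = 2^2 + 2 + 1 ↦ 3^3 + 3 + 1|_3 = 31 ⇒ 30
(1) 30|_3 = 3^3 + 3 ↦ 4^4 + 4|_4 = 260 ⇒ 259
(2) 259|_4 = 4^4 + 3 ↦ 5^5 + 3|_5 = 3128 ⇒ 3127

ω^ω + 3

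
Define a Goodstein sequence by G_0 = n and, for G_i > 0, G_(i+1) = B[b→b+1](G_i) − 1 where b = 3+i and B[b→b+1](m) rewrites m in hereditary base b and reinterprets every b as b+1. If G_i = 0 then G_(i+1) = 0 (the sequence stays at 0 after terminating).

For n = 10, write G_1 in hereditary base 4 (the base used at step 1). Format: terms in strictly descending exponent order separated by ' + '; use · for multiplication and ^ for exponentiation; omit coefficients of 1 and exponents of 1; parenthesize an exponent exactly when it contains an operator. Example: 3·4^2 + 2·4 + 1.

i=0: 10 = 3^2 + 1 (b=3); 3→4: 4^2 + 1 = 17; 17−1 = 16
i=1: 16 = 4^2 (b=4); 4→5: 5^2 = 25; 25−1 = 24

4^2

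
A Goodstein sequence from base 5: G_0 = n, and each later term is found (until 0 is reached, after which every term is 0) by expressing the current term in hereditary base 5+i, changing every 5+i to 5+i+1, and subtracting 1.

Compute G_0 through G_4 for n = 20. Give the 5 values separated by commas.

20, 23, 25, 27, 29

20 —HB5→ 4·5 —bump→ 4·6 = 24 —(−1)→ 23
23 —HB6→ 3·6 + 5 —bump→ 3·7 + 5 = 26 —(−1)→ 25
25 —HB7→ 3·7 + 4 —bump→ 3·8 + 4 = 28 —(−1)→ 27
27 —HB8→ 3·8 + 3 —bump→ 3·9 + 3 = 30 —(−1)→ 29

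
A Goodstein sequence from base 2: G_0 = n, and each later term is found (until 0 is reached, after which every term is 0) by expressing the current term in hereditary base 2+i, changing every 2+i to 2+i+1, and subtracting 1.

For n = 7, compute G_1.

[0] 7 ≡ 2^2 + 2 + 1 (base 2). Lift 3: 31. −1: 30.
[1] 30 ≡ 3^3 + 3 (base 3). Lift 4: 260. −1: 259.

30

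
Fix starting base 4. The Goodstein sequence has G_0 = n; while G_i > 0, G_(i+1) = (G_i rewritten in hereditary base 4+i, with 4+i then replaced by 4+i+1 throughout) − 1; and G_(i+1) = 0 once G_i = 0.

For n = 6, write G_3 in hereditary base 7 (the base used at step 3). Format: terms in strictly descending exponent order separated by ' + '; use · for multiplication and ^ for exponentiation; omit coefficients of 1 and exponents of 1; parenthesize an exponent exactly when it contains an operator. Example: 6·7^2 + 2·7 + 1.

6

step 0: 6 = 4 + 2; sub 5 for 4: 5 + 2; = 7; G_1 = 7−1 = 6
step 1: 6 = 5 + 1; sub 6 for 5: 6 + 1; = 7; G_2 = 7−1 = 6
step 2: 6 = 6; sub 7 for 6: 7; = 7; G_3 = 7−1 = 6
step 3: 6 = 6; sub 8 for 7: 6; = 6; G_4 = 6−1 = 5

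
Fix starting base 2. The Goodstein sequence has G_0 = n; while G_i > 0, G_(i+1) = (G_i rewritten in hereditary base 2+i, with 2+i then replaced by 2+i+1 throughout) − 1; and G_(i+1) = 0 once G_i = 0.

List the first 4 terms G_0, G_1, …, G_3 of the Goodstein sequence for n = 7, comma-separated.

step 0: 7 = 2^2 + 2 + 1; sub 3 for 2: 3^3 + 3 + 1; = 31; G_1 = 31−1 = 30
step 1: 30 = 3^3 + 3; sub 4 for 3: 4^4 + 4; = 260; G_2 = 260−1 = 259
step 2: 259 = 4^4 + 3; sub 5 for 4: 5^5 + 3; = 3128; G_3 = 3128−1 = 3127

7, 30, 259, 3127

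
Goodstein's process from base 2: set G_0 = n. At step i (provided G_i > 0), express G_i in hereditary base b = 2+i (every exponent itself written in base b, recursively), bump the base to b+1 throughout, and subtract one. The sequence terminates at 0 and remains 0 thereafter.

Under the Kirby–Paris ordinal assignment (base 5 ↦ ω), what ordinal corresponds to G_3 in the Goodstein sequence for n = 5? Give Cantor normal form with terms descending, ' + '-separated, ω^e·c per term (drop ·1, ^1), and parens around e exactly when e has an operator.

(0) 5|_2 = 2^2 + 1 ↦ 3^3 + 1|_3 = 28 ⇒ 27
(1) 27|_3 = 3^3 ↦ 4^4|_4 = 256 ⇒ 255
(2) 255|_4 = 3·4^3 + 3·4^2 + 3·4 + 3 ↦ 3·5^3 + 3·5^2 + 3·5 + 3|_5 = 468 ⇒ 467
(3) 467|_5 = 3·5^3 + 3·5^2 + 3·5 + 2 ↦ 3·6^3 + 3·6^2 + 3·6 + 2|_6 = 776 ⇒ 775

ω^3·3 + ω^2·3 + ω·3 + 2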